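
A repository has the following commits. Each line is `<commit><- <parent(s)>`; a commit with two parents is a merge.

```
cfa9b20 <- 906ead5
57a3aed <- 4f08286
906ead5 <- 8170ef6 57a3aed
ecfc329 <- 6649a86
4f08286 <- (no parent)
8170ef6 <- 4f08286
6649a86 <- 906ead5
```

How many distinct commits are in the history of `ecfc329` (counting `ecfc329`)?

Walking parent pointers from ecfc329: reachable set = {4f08286, 57a3aed, 6649a86, 8170ef6, 906ead5, ecfc329}.
That is 6 commits.

6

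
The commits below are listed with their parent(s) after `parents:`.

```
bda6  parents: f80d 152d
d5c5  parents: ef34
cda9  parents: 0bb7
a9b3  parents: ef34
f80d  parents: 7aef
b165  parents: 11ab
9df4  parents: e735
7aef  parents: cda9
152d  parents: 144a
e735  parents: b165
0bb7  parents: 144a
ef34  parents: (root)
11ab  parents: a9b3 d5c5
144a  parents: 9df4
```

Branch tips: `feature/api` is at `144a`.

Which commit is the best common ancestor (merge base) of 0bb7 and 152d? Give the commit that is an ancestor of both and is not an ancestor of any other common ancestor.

Ancestors of 0bb7: {0bb7, 11ab, 144a, 9df4, a9b3, b165, d5c5, e735, ef34}.
Ancestors of 152d: {11ab, 144a, 152d, 9df4, a9b3, b165, d5c5, e735, ef34}.
Common ancestors: {11ab, 144a, 9df4, a9b3, b165, d5c5, e735, ef34}.
Among these, 144a is not an ancestor of any other common ancestor — it is the merge base.

144a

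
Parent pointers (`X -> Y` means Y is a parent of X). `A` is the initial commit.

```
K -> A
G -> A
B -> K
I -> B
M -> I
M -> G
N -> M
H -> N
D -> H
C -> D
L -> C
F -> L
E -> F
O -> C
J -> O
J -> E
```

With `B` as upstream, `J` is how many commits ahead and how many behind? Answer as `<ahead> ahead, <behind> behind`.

12 ahead, 0 behind

Reachable from J: {A, B, C, D, E, F, G, H, I, J, K, L, M, N, O}.
Reachable from B: {A, B, K}.
Only in J's history (ahead): {C, D, E, F, G, H, I, J, L, M, N, O} — 12.
Only in B's history (behind): {} — 0.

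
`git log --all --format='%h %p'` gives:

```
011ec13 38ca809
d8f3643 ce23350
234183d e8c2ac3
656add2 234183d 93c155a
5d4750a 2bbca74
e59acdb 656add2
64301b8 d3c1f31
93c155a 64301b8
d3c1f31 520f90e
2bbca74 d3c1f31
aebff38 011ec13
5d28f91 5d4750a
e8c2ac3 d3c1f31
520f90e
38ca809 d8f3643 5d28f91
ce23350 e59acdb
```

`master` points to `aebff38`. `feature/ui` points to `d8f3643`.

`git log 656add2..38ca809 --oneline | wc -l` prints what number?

7

Reachable from 38ca809: {234183d, 2bbca74, 38ca809, 520f90e, 5d28f91, 5d4750a, 64301b8, 656add2, 93c155a, ce23350, d3c1f31, d8f3643, e59acdb, e8c2ac3}.
Reachable from 656add2: {234183d, 520f90e, 64301b8, 656add2, 93c155a, d3c1f31, e8c2ac3}.
In 38ca809's history but not 656add2's: {2bbca74, 38ca809, 5d28f91, 5d4750a, ce23350, d8f3643, e59acdb} — 7 commits.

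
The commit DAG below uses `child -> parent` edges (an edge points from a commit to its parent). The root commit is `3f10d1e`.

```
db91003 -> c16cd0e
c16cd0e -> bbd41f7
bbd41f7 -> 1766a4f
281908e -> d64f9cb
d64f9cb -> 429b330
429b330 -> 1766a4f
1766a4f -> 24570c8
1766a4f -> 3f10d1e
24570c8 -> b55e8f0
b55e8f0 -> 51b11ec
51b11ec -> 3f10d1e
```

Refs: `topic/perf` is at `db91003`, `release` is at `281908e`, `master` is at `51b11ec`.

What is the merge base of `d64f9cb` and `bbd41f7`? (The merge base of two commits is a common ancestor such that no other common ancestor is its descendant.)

1766a4f

Ancestors of d64f9cb: {1766a4f, 24570c8, 3f10d1e, 429b330, 51b11ec, b55e8f0, d64f9cb}.
Ancestors of bbd41f7: {1766a4f, 24570c8, 3f10d1e, 51b11ec, b55e8f0, bbd41f7}.
Common ancestors: {1766a4f, 24570c8, 3f10d1e, 51b11ec, b55e8f0}.
Among these, 1766a4f is not an ancestor of any other common ancestor — it is the merge base.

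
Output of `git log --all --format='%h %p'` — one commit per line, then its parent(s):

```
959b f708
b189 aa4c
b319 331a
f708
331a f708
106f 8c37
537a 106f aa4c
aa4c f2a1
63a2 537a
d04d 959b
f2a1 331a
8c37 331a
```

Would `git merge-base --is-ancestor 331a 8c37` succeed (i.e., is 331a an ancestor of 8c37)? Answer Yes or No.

Yes

Ancestors of 8c37 (commits reachable by following parents): {331a, 8c37, f708}.
331a is in that set, so it is an ancestor of 8c37.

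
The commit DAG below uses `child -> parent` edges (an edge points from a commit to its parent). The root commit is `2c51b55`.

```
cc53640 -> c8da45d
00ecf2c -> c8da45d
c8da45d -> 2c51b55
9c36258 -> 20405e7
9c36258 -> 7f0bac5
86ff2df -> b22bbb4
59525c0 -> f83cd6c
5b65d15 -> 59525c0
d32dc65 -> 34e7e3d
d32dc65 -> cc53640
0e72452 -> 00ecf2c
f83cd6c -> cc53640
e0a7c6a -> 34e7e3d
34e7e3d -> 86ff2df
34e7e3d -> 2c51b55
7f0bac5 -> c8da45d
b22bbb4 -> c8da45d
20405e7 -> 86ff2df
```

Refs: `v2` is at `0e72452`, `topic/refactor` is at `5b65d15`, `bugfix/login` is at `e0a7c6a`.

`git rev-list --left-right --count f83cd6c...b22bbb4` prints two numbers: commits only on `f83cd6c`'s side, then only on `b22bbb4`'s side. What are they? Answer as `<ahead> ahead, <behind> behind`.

2 ahead, 1 behind

Reachable from f83cd6c: {2c51b55, c8da45d, cc53640, f83cd6c}.
Reachable from b22bbb4: {2c51b55, b22bbb4, c8da45d}.
Only in f83cd6c's history (ahead): {cc53640, f83cd6c} — 2.
Only in b22bbb4's history (behind): {b22bbb4} — 1.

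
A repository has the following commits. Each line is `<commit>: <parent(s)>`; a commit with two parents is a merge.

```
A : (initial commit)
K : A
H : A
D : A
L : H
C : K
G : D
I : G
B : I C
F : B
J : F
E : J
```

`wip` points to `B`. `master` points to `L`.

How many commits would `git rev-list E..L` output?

2

Reachable from L: {A, H, L}.
Reachable from E: {A, B, C, D, E, F, G, I, J, K}.
In L's history but not E's: {H, L} — 2 commits.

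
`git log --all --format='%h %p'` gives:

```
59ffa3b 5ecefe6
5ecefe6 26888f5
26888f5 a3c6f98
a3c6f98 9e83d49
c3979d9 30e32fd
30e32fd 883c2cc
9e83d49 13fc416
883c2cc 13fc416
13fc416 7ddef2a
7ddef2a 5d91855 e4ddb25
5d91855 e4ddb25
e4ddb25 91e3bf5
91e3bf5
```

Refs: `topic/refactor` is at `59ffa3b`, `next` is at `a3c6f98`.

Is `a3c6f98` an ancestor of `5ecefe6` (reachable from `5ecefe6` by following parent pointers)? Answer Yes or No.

Ancestors of 5ecefe6 (commits reachable by following parents): {13fc416, 26888f5, 5d91855, 5ecefe6, 7ddef2a, 91e3bf5, 9e83d49, a3c6f98, e4ddb25}.
a3c6f98 is in that set, so it is an ancestor of 5ecefe6.

Yes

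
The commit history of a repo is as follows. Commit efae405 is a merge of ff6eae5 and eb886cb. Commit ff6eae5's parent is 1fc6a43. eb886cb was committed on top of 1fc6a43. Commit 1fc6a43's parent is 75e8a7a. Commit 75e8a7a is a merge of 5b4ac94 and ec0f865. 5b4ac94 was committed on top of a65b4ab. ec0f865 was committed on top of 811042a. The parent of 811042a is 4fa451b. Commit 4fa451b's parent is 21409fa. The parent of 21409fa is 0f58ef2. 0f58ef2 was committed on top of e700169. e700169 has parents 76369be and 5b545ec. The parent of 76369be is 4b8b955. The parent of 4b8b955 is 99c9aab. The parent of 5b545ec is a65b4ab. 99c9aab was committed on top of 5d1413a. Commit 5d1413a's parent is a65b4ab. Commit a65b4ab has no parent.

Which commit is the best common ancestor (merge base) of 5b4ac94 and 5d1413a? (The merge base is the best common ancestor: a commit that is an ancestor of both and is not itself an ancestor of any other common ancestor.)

a65b4ab

Ancestors of 5b4ac94: {5b4ac94, a65b4ab}.
Ancestors of 5d1413a: {5d1413a, a65b4ab}.
Common ancestors: {a65b4ab}.
The only common ancestor is a65b4ab, so it is the merge base.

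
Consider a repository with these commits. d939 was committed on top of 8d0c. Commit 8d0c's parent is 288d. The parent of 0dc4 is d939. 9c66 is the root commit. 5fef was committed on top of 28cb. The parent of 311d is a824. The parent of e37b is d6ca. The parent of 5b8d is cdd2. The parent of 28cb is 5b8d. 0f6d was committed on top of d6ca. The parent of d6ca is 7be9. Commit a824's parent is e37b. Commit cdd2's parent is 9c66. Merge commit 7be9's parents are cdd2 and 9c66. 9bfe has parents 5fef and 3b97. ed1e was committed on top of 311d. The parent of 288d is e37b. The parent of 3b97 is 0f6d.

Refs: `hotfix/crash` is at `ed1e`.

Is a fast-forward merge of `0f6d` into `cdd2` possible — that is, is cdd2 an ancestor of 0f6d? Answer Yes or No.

A fast-forward from cdd2 to 0f6d is possible iff cdd2 is an ancestor of 0f6d.
Ancestors of 0f6d: {0f6d, 7be9, 9c66, cdd2, d6ca}.
cdd2 is among them, so fast-forward is possible.

Yes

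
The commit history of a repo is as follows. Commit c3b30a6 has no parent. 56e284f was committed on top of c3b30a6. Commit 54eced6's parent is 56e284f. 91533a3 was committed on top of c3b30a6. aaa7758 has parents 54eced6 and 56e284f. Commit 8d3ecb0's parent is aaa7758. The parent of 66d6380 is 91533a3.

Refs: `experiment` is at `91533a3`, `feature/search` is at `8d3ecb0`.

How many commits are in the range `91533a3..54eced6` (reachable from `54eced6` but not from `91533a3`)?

Reachable from 54eced6: {54eced6, 56e284f, c3b30a6}.
Reachable from 91533a3: {91533a3, c3b30a6}.
In 54eced6's history but not 91533a3's: {54eced6, 56e284f} — 2 commits.

2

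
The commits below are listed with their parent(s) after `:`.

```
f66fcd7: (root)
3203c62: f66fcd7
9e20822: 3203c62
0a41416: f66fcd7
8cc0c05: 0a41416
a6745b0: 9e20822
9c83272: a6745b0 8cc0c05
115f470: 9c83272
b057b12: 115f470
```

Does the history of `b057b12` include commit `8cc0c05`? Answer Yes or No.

Ancestors of b057b12 (commits reachable by following parents): {0a41416, 115f470, 3203c62, 8cc0c05, 9c83272, 9e20822, a6745b0, b057b12, f66fcd7}.
8cc0c05 is in that set, so it is an ancestor of b057b12.

Yes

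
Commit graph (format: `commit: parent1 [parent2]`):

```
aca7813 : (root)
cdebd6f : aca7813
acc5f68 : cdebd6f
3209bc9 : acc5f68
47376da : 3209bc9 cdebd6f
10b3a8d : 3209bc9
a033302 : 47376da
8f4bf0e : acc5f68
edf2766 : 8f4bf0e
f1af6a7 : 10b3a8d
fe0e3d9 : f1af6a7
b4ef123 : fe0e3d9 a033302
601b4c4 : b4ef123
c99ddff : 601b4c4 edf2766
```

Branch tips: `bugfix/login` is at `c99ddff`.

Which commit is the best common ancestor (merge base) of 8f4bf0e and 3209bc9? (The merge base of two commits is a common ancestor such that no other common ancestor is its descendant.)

acc5f68

Ancestors of 8f4bf0e: {8f4bf0e, aca7813, acc5f68, cdebd6f}.
Ancestors of 3209bc9: {3209bc9, aca7813, acc5f68, cdebd6f}.
Common ancestors: {aca7813, acc5f68, cdebd6f}.
Among these, acc5f68 is not an ancestor of any other common ancestor — it is the merge base.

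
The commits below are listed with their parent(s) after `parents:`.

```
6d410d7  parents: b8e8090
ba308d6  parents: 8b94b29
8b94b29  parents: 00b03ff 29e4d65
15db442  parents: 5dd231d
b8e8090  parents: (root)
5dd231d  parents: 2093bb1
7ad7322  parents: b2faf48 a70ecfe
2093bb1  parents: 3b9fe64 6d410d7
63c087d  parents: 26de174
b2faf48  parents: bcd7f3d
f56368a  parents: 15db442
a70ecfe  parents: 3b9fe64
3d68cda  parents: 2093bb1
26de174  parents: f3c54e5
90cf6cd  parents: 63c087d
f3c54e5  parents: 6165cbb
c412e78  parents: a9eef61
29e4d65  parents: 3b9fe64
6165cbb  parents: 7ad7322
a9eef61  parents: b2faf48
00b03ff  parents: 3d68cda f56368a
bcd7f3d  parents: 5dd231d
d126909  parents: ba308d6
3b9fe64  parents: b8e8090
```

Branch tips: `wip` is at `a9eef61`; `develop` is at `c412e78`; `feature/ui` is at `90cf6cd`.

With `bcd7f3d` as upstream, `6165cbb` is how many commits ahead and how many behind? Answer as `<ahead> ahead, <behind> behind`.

Reachable from 6165cbb: {2093bb1, 3b9fe64, 5dd231d, 6165cbb, 6d410d7, 7ad7322, a70ecfe, b2faf48, b8e8090, bcd7f3d}.
Reachable from bcd7f3d: {2093bb1, 3b9fe64, 5dd231d, 6d410d7, b8e8090, bcd7f3d}.
Only in 6165cbb's history (ahead): {6165cbb, 7ad7322, a70ecfe, b2faf48} — 4.
Only in bcd7f3d's history (behind): {} — 0.

4 ahead, 0 behind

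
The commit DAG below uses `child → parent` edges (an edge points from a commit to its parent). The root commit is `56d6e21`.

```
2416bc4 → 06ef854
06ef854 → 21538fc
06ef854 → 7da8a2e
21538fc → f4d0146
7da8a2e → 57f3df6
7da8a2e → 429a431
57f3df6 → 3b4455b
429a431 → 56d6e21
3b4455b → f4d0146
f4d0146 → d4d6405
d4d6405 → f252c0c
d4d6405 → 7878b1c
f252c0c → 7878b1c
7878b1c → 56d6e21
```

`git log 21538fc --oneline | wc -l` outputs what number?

6

Walking parent pointers from 21538fc: reachable set = {21538fc, 56d6e21, 7878b1c, d4d6405, f252c0c, f4d0146}.
That is 6 commits.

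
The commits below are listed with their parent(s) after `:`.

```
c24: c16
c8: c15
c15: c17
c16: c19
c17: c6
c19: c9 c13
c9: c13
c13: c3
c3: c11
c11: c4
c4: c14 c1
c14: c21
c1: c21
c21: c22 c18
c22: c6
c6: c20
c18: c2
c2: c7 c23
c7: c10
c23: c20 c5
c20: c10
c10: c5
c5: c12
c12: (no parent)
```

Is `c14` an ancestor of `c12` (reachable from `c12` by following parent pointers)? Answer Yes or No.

Ancestors of c12: {c12}.
c14 is not in that set, so it is not an ancestor of c12.

No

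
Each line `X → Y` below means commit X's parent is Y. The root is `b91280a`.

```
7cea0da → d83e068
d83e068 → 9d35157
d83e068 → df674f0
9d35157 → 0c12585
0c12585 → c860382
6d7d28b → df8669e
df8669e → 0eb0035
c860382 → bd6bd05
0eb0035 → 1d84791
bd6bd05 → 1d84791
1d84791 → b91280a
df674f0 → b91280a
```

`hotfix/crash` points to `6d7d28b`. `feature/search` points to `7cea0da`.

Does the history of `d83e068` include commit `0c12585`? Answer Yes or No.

Ancestors of d83e068 (commits reachable by following parents): {0c12585, 1d84791, 9d35157, b91280a, bd6bd05, c860382, d83e068, df674f0}.
0c12585 is in that set, so it is an ancestor of d83e068.

Yes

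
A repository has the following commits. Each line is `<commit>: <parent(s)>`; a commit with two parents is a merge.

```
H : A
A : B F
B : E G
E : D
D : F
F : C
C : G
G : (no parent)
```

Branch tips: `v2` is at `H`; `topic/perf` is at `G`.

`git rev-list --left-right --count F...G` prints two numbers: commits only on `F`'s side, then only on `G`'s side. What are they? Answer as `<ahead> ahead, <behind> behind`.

2 ahead, 0 behind

Reachable from F: {C, F, G}.
Reachable from G: {G}.
Only in F's history (ahead): {C, F} — 2.
Only in G's history (behind): {} — 0.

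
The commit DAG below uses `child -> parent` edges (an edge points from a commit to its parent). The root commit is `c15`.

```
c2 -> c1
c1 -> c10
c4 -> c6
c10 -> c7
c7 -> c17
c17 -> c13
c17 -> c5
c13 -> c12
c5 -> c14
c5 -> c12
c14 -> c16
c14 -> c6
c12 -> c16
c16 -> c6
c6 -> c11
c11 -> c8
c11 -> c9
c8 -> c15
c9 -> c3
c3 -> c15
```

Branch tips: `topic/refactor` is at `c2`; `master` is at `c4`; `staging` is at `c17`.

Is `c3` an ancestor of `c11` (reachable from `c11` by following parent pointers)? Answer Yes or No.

Ancestors of c11 (commits reachable by following parents): {c11, c15, c3, c8, c9}.
c3 is in that set, so it is an ancestor of c11.

Yes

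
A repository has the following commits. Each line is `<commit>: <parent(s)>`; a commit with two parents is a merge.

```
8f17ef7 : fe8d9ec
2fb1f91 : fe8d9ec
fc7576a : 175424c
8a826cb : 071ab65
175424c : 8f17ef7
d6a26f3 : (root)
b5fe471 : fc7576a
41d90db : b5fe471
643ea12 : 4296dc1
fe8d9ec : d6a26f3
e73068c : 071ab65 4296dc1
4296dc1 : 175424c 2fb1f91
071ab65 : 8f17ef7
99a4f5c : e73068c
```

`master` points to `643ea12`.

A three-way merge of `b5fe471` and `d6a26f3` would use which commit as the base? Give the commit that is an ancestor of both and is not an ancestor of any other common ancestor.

d6a26f3

Ancestors of b5fe471: {175424c, 8f17ef7, b5fe471, d6a26f3, fc7576a, fe8d9ec}.
Ancestors of d6a26f3: {d6a26f3}.
Common ancestors: {d6a26f3}.
The only common ancestor is d6a26f3, so it is the merge base.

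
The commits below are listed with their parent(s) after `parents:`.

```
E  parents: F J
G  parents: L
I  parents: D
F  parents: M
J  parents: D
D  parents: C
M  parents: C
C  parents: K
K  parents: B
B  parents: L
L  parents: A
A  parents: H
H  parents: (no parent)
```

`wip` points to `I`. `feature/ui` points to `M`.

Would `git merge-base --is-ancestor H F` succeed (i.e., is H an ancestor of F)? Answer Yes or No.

Ancestors of F (commits reachable by following parents): {A, B, C, F, H, K, L, M}.
H is in that set, so it is an ancestor of F.

Yes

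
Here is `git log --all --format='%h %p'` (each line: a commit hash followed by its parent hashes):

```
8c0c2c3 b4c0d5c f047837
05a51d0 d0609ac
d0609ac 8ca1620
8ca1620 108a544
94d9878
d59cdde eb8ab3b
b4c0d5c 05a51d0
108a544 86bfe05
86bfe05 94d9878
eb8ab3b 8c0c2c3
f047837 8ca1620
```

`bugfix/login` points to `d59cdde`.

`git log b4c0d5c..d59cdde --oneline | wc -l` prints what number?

Reachable from d59cdde: {05a51d0, 108a544, 86bfe05, 8c0c2c3, 8ca1620, 94d9878, b4c0d5c, d0609ac, d59cdde, eb8ab3b, f047837}.
Reachable from b4c0d5c: {05a51d0, 108a544, 86bfe05, 8ca1620, 94d9878, b4c0d5c, d0609ac}.
In d59cdde's history but not b4c0d5c's: {8c0c2c3, d59cdde, eb8ab3b, f047837} — 4 commits.

4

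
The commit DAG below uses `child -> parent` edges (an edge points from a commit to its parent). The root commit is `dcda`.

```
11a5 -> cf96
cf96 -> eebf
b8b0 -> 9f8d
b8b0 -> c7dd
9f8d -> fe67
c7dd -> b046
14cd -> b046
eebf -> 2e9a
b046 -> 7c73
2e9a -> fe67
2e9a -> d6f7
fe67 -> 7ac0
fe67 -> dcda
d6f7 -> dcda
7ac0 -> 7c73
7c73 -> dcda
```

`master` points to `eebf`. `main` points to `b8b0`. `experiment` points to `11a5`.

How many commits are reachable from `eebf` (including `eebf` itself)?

7

Walking parent pointers from eebf: reachable set = {2e9a, 7ac0, 7c73, d6f7, dcda, eebf, fe67}.
That is 7 commits.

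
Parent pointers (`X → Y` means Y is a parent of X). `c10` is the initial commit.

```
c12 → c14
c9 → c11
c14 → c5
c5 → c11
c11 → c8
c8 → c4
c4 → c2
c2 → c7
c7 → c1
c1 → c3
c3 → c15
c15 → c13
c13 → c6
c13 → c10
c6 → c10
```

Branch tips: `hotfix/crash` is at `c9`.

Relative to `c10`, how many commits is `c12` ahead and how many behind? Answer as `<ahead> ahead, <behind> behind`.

Reachable from c12: {c1, c10, c11, c12, c13, c14, c15, c2, c3, c4, c5, c6, c7, c8}.
Reachable from c10: {c10}.
Only in c12's history (ahead): {c1, c11, c12, c13, c14, c15, c2, c3, c4, c5, c6, c7, c8} — 13.
Only in c10's history (behind): {} — 0.

13 ahead, 0 behind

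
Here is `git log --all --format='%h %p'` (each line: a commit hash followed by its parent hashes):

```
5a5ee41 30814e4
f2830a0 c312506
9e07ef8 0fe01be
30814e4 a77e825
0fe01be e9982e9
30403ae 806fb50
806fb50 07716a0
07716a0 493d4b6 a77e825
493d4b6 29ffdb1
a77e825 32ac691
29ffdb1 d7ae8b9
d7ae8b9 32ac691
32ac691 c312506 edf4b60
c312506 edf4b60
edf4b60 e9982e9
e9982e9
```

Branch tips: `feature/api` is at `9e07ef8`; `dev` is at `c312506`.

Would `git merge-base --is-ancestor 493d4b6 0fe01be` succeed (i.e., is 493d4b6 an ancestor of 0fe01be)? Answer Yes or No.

Ancestors of 0fe01be: {0fe01be, e9982e9}.
493d4b6 is not in that set, so it is not an ancestor of 0fe01be.

No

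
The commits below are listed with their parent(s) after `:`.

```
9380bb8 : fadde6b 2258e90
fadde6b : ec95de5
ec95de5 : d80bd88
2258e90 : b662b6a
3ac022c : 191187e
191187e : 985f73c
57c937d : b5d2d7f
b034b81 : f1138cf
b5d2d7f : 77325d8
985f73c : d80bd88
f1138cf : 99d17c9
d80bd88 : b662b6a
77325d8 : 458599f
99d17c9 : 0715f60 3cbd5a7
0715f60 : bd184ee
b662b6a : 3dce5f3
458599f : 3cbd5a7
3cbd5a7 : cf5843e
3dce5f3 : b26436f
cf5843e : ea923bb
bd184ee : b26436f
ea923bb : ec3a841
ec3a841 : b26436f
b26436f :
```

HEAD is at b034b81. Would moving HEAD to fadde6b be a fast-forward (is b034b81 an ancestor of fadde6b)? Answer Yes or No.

No

A fast-forward from b034b81 to fadde6b is possible iff b034b81 is an ancestor of fadde6b.
Ancestors of fadde6b: {3dce5f3, b26436f, b662b6a, d80bd88, ec95de5, fadde6b}.
b034b81 is not among them, so fast-forward is not possible.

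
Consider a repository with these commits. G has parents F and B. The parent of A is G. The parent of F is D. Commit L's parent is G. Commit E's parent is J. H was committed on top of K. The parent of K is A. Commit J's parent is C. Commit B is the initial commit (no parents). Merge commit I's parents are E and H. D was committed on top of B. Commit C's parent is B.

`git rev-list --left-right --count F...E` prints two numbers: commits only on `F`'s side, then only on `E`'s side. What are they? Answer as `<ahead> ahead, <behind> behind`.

2 ahead, 3 behind

Reachable from F: {B, D, F}.
Reachable from E: {B, C, E, J}.
Only in F's history (ahead): {D, F} — 2.
Only in E's history (behind): {C, E, J} — 3.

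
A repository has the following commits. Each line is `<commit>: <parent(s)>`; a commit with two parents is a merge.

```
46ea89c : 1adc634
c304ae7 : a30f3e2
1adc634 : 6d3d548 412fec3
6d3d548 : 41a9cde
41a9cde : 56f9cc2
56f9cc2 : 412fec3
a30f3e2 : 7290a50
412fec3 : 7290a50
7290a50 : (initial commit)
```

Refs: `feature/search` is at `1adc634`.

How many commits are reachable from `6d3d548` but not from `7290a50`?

4

Reachable from 6d3d548: {412fec3, 41a9cde, 56f9cc2, 6d3d548, 7290a50}.
Reachable from 7290a50: {7290a50}.
In 6d3d548's history but not 7290a50's: {412fec3, 41a9cde, 56f9cc2, 6d3d548} — 4 commits.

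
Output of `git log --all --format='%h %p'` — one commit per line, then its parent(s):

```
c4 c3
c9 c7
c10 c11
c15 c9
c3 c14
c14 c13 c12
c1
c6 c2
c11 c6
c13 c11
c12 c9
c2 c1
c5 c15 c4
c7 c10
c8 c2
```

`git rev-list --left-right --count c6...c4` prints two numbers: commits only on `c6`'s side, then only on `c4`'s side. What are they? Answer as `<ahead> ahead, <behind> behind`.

0 ahead, 9 behind

Reachable from c6: {c1, c2, c6}.
Reachable from c4: {c1, c10, c11, c12, c13, c14, c2, c3, c4, c6, c7, c9}.
Only in c6's history (ahead): {} — 0.
Only in c4's history (behind): {c10, c11, c12, c13, c14, c3, c4, c7, c9} — 9.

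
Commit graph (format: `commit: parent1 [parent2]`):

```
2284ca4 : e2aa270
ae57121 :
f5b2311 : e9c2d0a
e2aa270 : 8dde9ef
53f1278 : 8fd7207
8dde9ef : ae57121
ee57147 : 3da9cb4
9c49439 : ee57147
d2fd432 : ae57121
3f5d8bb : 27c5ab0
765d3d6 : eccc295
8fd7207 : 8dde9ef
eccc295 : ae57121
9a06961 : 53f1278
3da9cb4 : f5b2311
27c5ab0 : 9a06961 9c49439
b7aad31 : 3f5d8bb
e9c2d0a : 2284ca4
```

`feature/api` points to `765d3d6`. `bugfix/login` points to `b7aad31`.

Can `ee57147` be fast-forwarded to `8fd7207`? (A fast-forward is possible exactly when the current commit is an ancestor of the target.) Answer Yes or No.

No

A fast-forward from ee57147 to 8fd7207 is possible iff ee57147 is an ancestor of 8fd7207.
Ancestors of 8fd7207: {8dde9ef, 8fd7207, ae57121}.
ee57147 is not among them, so fast-forward is not possible.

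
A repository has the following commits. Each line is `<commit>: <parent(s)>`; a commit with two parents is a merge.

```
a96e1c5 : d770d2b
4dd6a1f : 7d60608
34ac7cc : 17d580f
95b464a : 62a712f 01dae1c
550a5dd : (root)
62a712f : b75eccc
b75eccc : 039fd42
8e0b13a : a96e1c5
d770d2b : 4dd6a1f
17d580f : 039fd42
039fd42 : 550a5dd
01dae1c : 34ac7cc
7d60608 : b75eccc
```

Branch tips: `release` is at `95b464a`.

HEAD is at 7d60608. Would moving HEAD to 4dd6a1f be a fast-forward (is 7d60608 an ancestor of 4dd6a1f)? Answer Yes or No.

A fast-forward from 7d60608 to 4dd6a1f is possible iff 7d60608 is an ancestor of 4dd6a1f.
Ancestors of 4dd6a1f: {039fd42, 4dd6a1f, 550a5dd, 7d60608, b75eccc}.
7d60608 is among them, so fast-forward is possible.

Yes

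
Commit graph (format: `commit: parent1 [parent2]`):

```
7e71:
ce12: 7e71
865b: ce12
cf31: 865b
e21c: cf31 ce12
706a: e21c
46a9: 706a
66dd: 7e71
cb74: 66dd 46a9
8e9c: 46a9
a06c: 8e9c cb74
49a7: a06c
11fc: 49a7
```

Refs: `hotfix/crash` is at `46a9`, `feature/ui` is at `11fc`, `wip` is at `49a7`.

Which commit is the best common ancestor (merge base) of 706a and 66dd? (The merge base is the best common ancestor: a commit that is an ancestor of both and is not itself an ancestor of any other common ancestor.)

Ancestors of 706a: {706a, 7e71, 865b, ce12, cf31, e21c}.
Ancestors of 66dd: {66dd, 7e71}.
Common ancestors: {7e71}.
The only common ancestor is 7e71, so it is the merge base.

7e71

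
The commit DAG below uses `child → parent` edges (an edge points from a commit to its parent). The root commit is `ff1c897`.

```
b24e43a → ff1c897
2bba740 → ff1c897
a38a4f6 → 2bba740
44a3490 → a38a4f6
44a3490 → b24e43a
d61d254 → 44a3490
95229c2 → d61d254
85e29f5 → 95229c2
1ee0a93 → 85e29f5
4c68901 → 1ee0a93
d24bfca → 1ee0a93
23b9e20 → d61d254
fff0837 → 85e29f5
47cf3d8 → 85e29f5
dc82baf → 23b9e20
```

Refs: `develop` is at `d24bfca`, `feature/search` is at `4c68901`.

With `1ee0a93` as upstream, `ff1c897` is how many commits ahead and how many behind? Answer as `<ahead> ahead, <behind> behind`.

Reachable from ff1c897: {ff1c897}.
Reachable from 1ee0a93: {1ee0a93, 2bba740, 44a3490, 85e29f5, 95229c2, a38a4f6, b24e43a, d61d254, ff1c897}.
Only in ff1c897's history (ahead): {} — 0.
Only in 1ee0a93's history (behind): {1ee0a93, 2bba740, 44a3490, 85e29f5, 95229c2, a38a4f6, b24e43a, d61d254} — 8.

0 ahead, 8 behind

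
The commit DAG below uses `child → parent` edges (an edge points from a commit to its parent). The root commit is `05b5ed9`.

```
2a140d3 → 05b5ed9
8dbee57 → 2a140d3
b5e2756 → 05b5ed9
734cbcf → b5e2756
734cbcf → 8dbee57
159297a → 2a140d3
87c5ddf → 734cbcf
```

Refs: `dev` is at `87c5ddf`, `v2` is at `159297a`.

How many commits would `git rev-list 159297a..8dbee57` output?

Reachable from 8dbee57: {05b5ed9, 2a140d3, 8dbee57}.
Reachable from 159297a: {05b5ed9, 159297a, 2a140d3}.
In 8dbee57's history but not 159297a's: {8dbee57} — 1 commit.

1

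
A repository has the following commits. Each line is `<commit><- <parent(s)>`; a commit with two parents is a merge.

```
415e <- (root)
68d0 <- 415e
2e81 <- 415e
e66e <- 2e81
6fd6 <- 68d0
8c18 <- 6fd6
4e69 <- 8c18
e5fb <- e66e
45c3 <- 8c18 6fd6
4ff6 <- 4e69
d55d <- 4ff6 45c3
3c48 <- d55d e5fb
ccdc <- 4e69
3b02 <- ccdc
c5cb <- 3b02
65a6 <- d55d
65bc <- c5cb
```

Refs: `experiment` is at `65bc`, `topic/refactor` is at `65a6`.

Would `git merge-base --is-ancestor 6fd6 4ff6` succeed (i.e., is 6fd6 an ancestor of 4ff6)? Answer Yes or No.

Yes

Ancestors of 4ff6 (commits reachable by following parents): {415e, 4e69, 4ff6, 68d0, 6fd6, 8c18}.
6fd6 is in that set, so it is an ancestor of 4ff6.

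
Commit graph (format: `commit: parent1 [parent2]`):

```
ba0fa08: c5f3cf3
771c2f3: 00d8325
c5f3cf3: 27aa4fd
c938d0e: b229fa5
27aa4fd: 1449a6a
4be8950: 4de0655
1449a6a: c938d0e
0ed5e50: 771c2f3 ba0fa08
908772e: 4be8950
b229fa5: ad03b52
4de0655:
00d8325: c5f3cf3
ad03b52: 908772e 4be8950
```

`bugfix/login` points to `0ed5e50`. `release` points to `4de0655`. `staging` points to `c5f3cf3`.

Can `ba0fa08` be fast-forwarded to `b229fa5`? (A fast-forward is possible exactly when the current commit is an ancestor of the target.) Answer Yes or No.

A fast-forward from ba0fa08 to b229fa5 is possible iff ba0fa08 is an ancestor of b229fa5.
Ancestors of b229fa5: {4be8950, 4de0655, 908772e, ad03b52, b229fa5}.
ba0fa08 is not among them, so fast-forward is not possible.

No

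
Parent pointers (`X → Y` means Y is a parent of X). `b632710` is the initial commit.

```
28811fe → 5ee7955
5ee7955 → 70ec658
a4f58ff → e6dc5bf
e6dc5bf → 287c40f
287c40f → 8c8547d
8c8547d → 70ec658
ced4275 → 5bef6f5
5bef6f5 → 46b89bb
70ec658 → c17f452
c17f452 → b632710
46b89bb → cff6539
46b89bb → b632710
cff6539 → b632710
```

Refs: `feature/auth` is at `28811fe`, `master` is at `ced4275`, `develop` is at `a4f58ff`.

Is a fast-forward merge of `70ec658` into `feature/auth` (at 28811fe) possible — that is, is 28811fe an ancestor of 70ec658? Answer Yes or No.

A fast-forward from 28811fe to 70ec658 is possible iff 28811fe is an ancestor of 70ec658.
Ancestors of 70ec658: {70ec658, b632710, c17f452}.
28811fe is not among them, so fast-forward is not possible.

No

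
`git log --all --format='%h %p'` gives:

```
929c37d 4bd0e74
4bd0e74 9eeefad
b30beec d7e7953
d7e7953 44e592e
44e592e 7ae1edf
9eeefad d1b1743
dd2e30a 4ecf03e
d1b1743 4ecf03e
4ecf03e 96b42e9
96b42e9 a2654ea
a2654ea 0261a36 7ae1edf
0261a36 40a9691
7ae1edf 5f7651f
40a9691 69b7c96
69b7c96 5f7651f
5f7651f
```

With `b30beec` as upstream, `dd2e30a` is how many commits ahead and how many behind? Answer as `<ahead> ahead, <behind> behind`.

Reachable from dd2e30a: {0261a36, 40a9691, 4ecf03e, 5f7651f, 69b7c96, 7ae1edf, 96b42e9, a2654ea, dd2e30a}.
Reachable from b30beec: {44e592e, 5f7651f, 7ae1edf, b30beec, d7e7953}.
Only in dd2e30a's history (ahead): {0261a36, 40a9691, 4ecf03e, 69b7c96, 96b42e9, a2654ea, dd2e30a} — 7.
Only in b30beec's history (behind): {44e592e, b30beec, d7e7953} — 3.

7 ahead, 3 behind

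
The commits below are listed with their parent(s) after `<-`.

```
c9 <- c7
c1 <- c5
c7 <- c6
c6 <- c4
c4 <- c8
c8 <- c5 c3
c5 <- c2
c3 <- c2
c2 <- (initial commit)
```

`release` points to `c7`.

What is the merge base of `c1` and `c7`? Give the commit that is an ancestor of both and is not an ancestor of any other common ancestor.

c5

Ancestors of c1: {c1, c2, c5}.
Ancestors of c7: {c2, c3, c4, c5, c6, c7, c8}.
Common ancestors: {c2, c5}.
Among these, c5 is not an ancestor of any other common ancestor — it is the merge base.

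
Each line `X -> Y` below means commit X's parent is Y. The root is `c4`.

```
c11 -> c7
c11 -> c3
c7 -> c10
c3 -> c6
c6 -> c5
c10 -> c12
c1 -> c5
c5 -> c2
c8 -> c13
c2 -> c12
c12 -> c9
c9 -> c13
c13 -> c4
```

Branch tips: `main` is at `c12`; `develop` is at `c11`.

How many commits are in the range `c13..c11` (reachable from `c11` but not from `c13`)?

Reachable from c11: {c10, c11, c12, c13, c2, c3, c4, c5, c6, c7, c9}.
Reachable from c13: {c13, c4}.
In c11's history but not c13's: {c10, c11, c12, c2, c3, c5, c6, c7, c9} — 9 commits.

9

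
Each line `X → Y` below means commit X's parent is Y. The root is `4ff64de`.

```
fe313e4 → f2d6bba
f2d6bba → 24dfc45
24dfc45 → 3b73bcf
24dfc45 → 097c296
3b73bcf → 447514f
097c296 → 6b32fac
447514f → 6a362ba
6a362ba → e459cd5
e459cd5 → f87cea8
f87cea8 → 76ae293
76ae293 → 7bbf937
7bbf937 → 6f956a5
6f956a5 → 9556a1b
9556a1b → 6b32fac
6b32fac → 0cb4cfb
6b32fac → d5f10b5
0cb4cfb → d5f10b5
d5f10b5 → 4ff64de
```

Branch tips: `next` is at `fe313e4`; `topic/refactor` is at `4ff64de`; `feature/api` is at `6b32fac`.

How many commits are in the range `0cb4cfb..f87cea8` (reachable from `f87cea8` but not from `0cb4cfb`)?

6

Reachable from f87cea8: {0cb4cfb, 4ff64de, 6b32fac, 6f956a5, 76ae293, 7bbf937, 9556a1b, d5f10b5, f87cea8}.
Reachable from 0cb4cfb: {0cb4cfb, 4ff64de, d5f10b5}.
In f87cea8's history but not 0cb4cfb's: {6b32fac, 6f956a5, 76ae293, 7bbf937, 9556a1b, f87cea8} — 6 commits.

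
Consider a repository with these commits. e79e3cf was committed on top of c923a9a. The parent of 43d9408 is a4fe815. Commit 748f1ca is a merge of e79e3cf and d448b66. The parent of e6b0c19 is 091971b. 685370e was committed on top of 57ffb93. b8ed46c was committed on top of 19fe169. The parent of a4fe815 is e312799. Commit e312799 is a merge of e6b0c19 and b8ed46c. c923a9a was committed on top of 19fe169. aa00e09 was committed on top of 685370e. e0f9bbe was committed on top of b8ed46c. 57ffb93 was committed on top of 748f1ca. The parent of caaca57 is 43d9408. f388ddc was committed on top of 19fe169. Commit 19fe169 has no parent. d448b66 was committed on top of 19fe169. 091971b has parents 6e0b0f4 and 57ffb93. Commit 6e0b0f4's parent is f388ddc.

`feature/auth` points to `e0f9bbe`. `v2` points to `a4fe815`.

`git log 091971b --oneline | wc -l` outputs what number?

Walking parent pointers from 091971b: reachable set = {091971b, 19fe169, 57ffb93, 6e0b0f4, 748f1ca, c923a9a, d448b66, e79e3cf, f388ddc}.
That is 9 commits.

9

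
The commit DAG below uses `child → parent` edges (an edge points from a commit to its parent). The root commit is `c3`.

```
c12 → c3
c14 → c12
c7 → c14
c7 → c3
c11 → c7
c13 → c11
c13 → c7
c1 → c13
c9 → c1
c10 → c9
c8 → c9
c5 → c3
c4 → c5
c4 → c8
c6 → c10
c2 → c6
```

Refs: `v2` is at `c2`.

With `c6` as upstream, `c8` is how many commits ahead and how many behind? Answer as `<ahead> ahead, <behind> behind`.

1 ahead, 2 behind

Reachable from c8: {c1, c11, c12, c13, c14, c3, c7, c8, c9}.
Reachable from c6: {c1, c10, c11, c12, c13, c14, c3, c6, c7, c9}.
Only in c8's history (ahead): {c8} — 1.
Only in c6's history (behind): {c10, c6} — 2.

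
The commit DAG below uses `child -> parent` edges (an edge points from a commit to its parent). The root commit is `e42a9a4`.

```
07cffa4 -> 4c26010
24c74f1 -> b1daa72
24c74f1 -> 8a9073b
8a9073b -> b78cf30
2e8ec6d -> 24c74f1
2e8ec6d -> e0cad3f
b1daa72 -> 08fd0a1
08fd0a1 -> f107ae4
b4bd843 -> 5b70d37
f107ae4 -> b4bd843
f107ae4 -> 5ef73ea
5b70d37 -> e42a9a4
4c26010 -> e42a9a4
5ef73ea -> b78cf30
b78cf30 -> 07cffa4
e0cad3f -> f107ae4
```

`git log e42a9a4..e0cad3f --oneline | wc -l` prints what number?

Reachable from e0cad3f: {07cffa4, 4c26010, 5b70d37, 5ef73ea, b4bd843, b78cf30, e0cad3f, e42a9a4, f107ae4}.
Reachable from e42a9a4: {e42a9a4}.
In e0cad3f's history but not e42a9a4's: {07cffa4, 4c26010, 5b70d37, 5ef73ea, b4bd843, b78cf30, e0cad3f, f107ae4} — 8 commits.

8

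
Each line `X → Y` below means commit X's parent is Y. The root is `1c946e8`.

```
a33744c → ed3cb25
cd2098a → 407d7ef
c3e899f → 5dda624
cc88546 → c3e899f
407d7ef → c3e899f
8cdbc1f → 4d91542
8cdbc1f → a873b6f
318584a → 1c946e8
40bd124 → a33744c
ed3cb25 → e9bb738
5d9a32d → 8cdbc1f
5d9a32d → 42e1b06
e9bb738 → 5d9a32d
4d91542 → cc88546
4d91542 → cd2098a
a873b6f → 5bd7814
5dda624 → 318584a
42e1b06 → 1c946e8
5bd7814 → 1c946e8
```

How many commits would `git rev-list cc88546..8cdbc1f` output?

6

Reachable from 8cdbc1f: {1c946e8, 318584a, 407d7ef, 4d91542, 5bd7814, 5dda624, 8cdbc1f, a873b6f, c3e899f, cc88546, cd2098a}.
Reachable from cc88546: {1c946e8, 318584a, 5dda624, c3e899f, cc88546}.
In 8cdbc1f's history but not cc88546's: {407d7ef, 4d91542, 5bd7814, 8cdbc1f, a873b6f, cd2098a} — 6 commits.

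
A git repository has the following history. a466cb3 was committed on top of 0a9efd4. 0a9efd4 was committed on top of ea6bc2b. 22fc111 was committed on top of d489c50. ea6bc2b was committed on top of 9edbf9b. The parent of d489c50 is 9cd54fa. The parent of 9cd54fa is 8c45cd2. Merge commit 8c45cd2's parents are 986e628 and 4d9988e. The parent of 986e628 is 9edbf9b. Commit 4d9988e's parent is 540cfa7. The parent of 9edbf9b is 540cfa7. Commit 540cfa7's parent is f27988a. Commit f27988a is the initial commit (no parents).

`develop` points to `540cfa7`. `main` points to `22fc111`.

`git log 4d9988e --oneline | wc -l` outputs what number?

3

Walking parent pointers from 4d9988e: reachable set = {4d9988e, 540cfa7, f27988a}.
That is 3 commits.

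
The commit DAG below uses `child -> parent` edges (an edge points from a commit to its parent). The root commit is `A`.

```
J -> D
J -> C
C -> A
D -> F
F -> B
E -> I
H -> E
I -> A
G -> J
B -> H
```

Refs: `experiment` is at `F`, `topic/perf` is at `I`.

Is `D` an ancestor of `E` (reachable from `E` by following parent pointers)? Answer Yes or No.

No

Ancestors of E: {A, E, I}.
D is not in that set, so it is not an ancestor of E.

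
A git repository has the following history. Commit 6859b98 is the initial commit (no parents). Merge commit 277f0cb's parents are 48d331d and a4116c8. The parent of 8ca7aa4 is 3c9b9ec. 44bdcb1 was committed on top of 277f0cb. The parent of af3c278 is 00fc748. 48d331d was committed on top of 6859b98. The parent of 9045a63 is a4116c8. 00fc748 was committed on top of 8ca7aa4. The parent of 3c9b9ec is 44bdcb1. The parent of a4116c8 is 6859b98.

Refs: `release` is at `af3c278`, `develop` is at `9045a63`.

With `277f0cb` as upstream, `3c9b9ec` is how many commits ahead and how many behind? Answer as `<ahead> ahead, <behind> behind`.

Reachable from 3c9b9ec: {277f0cb, 3c9b9ec, 44bdcb1, 48d331d, 6859b98, a4116c8}.
Reachable from 277f0cb: {277f0cb, 48d331d, 6859b98, a4116c8}.
Only in 3c9b9ec's history (ahead): {3c9b9ec, 44bdcb1} — 2.
Only in 277f0cb's history (behind): {} — 0.

2 ahead, 0 behind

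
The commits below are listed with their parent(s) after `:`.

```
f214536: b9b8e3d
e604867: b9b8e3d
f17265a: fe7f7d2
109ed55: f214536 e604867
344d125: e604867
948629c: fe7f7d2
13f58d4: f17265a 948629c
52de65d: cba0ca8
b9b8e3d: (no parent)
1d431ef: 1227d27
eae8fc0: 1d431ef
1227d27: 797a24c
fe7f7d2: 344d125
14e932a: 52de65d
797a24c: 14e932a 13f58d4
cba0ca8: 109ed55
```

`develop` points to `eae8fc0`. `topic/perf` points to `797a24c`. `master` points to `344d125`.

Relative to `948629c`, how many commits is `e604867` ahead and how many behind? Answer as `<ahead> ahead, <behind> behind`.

Reachable from e604867: {b9b8e3d, e604867}.
Reachable from 948629c: {344d125, 948629c, b9b8e3d, e604867, fe7f7d2}.
Only in e604867's history (ahead): {} — 0.
Only in 948629c's history (behind): {344d125, 948629c, fe7f7d2} — 3.

0 ahead, 3 behind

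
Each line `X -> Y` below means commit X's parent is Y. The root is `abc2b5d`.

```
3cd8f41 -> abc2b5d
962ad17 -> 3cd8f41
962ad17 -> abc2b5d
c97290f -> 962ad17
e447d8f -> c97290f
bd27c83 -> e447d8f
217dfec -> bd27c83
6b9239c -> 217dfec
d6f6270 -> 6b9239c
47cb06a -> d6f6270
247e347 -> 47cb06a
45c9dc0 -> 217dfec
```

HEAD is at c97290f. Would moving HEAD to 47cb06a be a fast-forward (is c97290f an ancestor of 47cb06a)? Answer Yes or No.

A fast-forward from c97290f to 47cb06a is possible iff c97290f is an ancestor of 47cb06a.
Ancestors of 47cb06a: {217dfec, 3cd8f41, 47cb06a, 6b9239c, 962ad17, abc2b5d, bd27c83, c97290f, d6f6270, e447d8f}.
c97290f is among them, so fast-forward is possible.

Yes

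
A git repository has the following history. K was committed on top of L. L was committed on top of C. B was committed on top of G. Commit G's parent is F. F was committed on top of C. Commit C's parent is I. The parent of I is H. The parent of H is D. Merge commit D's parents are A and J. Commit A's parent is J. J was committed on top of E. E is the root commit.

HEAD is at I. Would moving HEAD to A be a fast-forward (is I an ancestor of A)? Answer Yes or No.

No

A fast-forward from I to A is possible iff I is an ancestor of A.
Ancestors of A: {A, E, J}.
I is not among them, so fast-forward is not possible.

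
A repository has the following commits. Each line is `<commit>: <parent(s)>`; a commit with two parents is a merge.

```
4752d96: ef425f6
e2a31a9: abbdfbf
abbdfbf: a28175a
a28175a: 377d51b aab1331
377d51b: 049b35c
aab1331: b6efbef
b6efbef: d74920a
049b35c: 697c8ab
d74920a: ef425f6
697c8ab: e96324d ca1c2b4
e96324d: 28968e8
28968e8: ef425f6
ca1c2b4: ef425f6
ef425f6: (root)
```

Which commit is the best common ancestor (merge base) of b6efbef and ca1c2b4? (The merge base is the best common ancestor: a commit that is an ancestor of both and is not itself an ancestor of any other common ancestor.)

Ancestors of b6efbef: {b6efbef, d74920a, ef425f6}.
Ancestors of ca1c2b4: {ca1c2b4, ef425f6}.
Common ancestors: {ef425f6}.
The only common ancestor is ef425f6, so it is the merge base.

ef425f6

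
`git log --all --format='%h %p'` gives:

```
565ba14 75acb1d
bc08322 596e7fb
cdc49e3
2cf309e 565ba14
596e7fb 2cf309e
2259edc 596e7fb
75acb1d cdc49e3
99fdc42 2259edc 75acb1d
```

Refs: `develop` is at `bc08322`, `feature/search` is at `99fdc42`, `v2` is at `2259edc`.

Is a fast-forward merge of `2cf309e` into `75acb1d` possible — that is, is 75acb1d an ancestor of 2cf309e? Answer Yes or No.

Yes

A fast-forward from 75acb1d to 2cf309e is possible iff 75acb1d is an ancestor of 2cf309e.
Ancestors of 2cf309e: {2cf309e, 565ba14, 75acb1d, cdc49e3}.
75acb1d is among them, so fast-forward is possible.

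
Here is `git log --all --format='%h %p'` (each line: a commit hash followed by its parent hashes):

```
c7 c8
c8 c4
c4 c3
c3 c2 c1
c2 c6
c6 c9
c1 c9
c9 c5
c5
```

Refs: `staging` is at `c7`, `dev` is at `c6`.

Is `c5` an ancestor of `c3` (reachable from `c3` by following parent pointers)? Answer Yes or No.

Yes

Ancestors of c3 (commits reachable by following parents): {c1, c2, c3, c5, c6, c9}.
c5 is in that set, so it is an ancestor of c3.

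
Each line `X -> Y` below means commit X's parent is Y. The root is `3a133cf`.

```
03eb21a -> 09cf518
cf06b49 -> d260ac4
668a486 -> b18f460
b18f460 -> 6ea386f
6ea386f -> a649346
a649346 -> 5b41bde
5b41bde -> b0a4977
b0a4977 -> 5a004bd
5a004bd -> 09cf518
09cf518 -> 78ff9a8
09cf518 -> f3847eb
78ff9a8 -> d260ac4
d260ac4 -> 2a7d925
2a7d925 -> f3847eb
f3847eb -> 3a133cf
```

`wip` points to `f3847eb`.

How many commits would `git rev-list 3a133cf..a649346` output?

Reachable from a649346: {09cf518, 2a7d925, 3a133cf, 5a004bd, 5b41bde, 78ff9a8, a649346, b0a4977, d260ac4, f3847eb}.
Reachable from 3a133cf: {3a133cf}.
In a649346's history but not 3a133cf's: {09cf518, 2a7d925, 5a004bd, 5b41bde, 78ff9a8, a649346, b0a4977, d260ac4, f3847eb} — 9 commits.

9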